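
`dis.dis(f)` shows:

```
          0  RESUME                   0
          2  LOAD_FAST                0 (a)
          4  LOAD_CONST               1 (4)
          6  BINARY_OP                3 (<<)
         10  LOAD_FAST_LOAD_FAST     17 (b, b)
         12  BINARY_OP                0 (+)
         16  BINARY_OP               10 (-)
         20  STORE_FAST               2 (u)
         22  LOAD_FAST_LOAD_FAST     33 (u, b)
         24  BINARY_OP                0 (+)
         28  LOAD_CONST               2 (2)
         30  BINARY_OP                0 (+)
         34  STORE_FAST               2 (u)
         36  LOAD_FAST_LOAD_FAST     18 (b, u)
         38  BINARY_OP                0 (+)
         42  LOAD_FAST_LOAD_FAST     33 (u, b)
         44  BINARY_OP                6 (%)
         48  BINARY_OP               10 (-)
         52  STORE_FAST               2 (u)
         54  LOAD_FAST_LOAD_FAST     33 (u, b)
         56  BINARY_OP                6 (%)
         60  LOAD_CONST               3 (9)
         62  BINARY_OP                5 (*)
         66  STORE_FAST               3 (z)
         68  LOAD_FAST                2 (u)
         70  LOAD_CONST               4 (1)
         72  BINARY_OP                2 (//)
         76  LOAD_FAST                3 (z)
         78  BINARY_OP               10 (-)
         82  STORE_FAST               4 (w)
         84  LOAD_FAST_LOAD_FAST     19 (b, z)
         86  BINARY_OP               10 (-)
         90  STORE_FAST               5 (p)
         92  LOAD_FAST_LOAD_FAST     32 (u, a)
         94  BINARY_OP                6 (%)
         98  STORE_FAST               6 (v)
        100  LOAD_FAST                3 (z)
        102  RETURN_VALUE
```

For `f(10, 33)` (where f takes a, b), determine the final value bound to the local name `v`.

LOAD_FAST a → push 10. Stack: [10]
LOAD_CONST → push 4. Stack: [10, 4]
BINARY_OP << → 10 << 4 = 160. Stack: [160]
LOAD_FAST_LOAD_FAST b,b → push 33,33. Stack: [160, 33, 33]
BINARY_OP + → 33 + 33 = 66. Stack: [160, 66]
BINARY_OP - → 160 - 66 = 94. Stack: [94]
STORE_FAST u → u=94. Stack: []
LOAD_FAST_LOAD_FAST u,b → push 94,33. Stack: [94, 33]
BINARY_OP + → 94 + 33 = 127. Stack: [127]
LOAD_CONST → push 2. Stack: [127, 2]
BINARY_OP + → 127 + 2 = 129. Stack: [129]
STORE_FAST u → u=129. Stack: []
LOAD_FAST_LOAD_FAST b,u → push 33,129. Stack: [33, 129]
BINARY_OP + → 33 + 129 = 162. Stack: [162]
LOAD_FAST_LOAD_FAST u,b → push 129,33. Stack: [162, 129, 33]
BINARY_OP % → 129 % 33 = 30. Stack: [162, 30]
BINARY_OP - → 162 - 30 = 132. Stack: [132]
STORE_FAST u → u=132. Stack: []
LOAD_FAST_LOAD_FAST u,b → push 132,33. Stack: [132, 33]
BINARY_OP % → 132 % 33 = 0. Stack: [0]
LOAD_CONST → push 9. Stack: [0, 9]
BINARY_OP * → 0 * 9 = 0. Stack: [0]
STORE_FAST z → z=0. Stack: []
LOAD_FAST u → push 132. Stack: [132]
LOAD_CONST → push 1. Stack: [132, 1]
BINARY_OP // → 132 // 1 = 132. Stack: [132]
LOAD_FAST z → push 0. Stack: [132, 0]
BINARY_OP - → 132 - 0 = 132. Stack: [132]
STORE_FAST w → w=132. Stack: []
LOAD_FAST_LOAD_FAST b,z → push 33,0. Stack: [33, 0]
BINARY_OP - → 33 - 0 = 33. Stack: [33]
STORE_FAST p → p=33. Stack: []
LOAD_FAST_LOAD_FAST u,a → push 132,10. Stack: [132, 10]
BINARY_OP % → 132 % 10 = 2. Stack: [2]
STORE_FAST v → v=2. Stack: []
LOAD_FAST z → push 0. Stack: [0]
RETURN_VALUE → return 0.

2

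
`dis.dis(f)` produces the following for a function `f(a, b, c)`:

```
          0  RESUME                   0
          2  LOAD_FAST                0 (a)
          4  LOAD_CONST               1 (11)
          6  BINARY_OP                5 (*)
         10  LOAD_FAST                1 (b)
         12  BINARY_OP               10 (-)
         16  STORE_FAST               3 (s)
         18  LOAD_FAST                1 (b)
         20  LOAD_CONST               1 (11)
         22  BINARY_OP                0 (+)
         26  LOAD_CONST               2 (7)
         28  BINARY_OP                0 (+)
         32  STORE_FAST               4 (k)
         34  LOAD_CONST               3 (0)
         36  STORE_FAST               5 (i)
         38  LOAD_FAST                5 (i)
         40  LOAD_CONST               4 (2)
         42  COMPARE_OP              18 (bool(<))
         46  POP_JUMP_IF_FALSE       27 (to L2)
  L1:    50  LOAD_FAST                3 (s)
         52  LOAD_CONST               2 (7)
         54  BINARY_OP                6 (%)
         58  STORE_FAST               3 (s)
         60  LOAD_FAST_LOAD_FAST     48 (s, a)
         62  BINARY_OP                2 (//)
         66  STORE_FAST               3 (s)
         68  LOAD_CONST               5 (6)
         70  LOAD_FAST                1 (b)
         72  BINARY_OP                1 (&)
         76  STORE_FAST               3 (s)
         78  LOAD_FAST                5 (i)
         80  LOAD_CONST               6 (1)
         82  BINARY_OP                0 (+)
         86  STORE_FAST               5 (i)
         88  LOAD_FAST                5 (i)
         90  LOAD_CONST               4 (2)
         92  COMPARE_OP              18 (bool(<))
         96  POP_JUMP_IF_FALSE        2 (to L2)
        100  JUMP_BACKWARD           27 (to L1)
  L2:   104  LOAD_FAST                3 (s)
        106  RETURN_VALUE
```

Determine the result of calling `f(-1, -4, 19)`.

LOAD_FAST a → push -1. Stack: [-1]
LOAD_CONST → push 11. Stack: [-1, 11]
BINARY_OP * → -1 * 11 = -11. Stack: [-11]
LOAD_FAST b → push -4. Stack: [-11, -4]
BINARY_OP - → -11 - -4 = -7. Stack: [-7]
STORE_FAST s → s=-7. Stack: []
LOAD_FAST b → push -4. Stack: [-4]
LOAD_CONST → push 11. Stack: [-4, 11]
BINARY_OP + → -4 + 11 = 7. Stack: [7]
LOAD_CONST → push 7. Stack: [7, 7]
BINARY_OP + → 7 + 7 = 14. Stack: [14]
STORE_FAST k → k=14. Stack: []
LOAD_CONST → push 0. Stack: [0]
STORE_FAST i → i=0. Stack: []
LOAD_FAST i → push 0. Stack: [0]
LOAD_CONST → push 2. Stack: [0, 2]
COMPARE_OP bool(<) → 0 vs 2 = True. Stack: [True]
POP_JUMP_IF_FALSE → pop True; no jump. Stack: []
LOAD_FAST s → push -7. Stack: [-7]
LOAD_CONST → push 7. Stack: [-7, 7]
BINARY_OP % → -7 % 7 = 0. Stack: [0]
STORE_FAST s → s=0. Stack: []
LOAD_FAST_LOAD_FAST s,a → push 0,-1. Stack: [0, -1]
BINARY_OP // → 0 // -1 = 0. Stack: [0]
STORE_FAST s → s=0. Stack: []
LOAD_CONST → push 6. Stack: [6]
LOAD_FAST b → push -4. Stack: [6, -4]
BINARY_OP & → 6 & -4 = 4. Stack: [4]
STORE_FAST s → s=4. Stack: []
LOAD_FAST i → push 0. Stack: [0]
LOAD_CONST → push 1. Stack: [0, 1]
BINARY_OP + → 0 + 1 = 1. Stack: [1]
STORE_FAST i → i=1. Stack: []
LOAD_FAST i → push 1. Stack: [1]
LOAD_CONST → push 2. Stack: [1, 2]
COMPARE_OP bool(<) → 1 vs 2 = True. Stack: [True]
POP_JUMP_IF_FALSE → pop True; no jump. Stack: []
LOAD_FAST s → push 4. Stack: [4]
LOAD_CONST → push 7. Stack: [4, 7]
BINARY_OP % → 4 % 7 = 4. Stack: [4]
STORE_FAST s → s=4. Stack: []
LOAD_FAST_LOAD_FAST s,a → push 4,-1. Stack: [4, -1]
BINARY_OP // → 4 // -1 = -4. Stack: [-4]
STORE_FAST s → s=-4. Stack: []
LOAD_CONST → push 6. Stack: [6]
LOAD_FAST b → push -4. Stack: [6, -4]
BINARY_OP & → 6 & -4 = 4. Stack: [4]
STORE_FAST s → s=4. Stack: []
LOAD_FAST i → push 1. Stack: [1]
LOAD_CONST → push 1. Stack: [1, 1]
BINARY_OP + → 1 + 1 = 2. Stack: [2]
STORE_FAST i → i=2. Stack: []
LOAD_FAST i → push 2. Stack: [2]
LOAD_CONST → push 2. Stack: [2, 2]
COMPARE_OP bool(<) → 2 vs 2 = False. Stack: [False]
POP_JUMP_IF_FALSE → pop False; jump. Stack: []
LOAD_FAST s → push 4. Stack: [4]
RETURN_VALUE → return 4.

4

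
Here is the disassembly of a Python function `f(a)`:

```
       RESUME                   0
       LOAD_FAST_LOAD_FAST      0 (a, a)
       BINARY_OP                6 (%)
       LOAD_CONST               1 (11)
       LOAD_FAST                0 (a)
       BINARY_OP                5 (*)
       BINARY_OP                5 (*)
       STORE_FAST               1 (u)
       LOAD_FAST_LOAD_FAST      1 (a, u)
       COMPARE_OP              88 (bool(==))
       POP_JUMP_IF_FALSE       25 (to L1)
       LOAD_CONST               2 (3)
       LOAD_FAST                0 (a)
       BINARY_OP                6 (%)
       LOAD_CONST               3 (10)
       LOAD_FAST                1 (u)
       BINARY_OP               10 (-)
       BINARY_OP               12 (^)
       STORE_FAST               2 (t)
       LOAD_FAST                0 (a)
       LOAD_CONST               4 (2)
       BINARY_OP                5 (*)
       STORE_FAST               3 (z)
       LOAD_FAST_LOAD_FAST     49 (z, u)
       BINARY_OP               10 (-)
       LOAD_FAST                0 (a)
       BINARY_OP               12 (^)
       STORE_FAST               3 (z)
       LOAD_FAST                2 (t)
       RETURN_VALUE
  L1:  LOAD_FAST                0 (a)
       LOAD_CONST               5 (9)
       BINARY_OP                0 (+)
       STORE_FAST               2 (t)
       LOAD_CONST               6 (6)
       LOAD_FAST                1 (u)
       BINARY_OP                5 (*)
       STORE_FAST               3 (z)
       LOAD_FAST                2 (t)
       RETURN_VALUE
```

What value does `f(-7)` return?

2

LOAD_FAST_LOAD_FAST a,a → push -7,-7. Stack: [-7, -7]
BINARY_OP % → -7 % -7 = 0. Stack: [0]
LOAD_CONST → push 11. Stack: [0, 11]
LOAD_FAST a → push -7. Stack: [0, 11, -7]
BINARY_OP * → 11 * -7 = -77. Stack: [0, -77]
BINARY_OP * → 0 * -77 = 0. Stack: [0]
STORE_FAST u → u=0. Stack: []
LOAD_FAST_LOAD_FAST a,u → push -7,0. Stack: [-7, 0]
COMPARE_OP bool(==) → -7 vs 0 = False. Stack: [False]
POP_JUMP_IF_FALSE → pop False; jump. Stack: []
LOAD_FAST a → push -7. Stack: [-7]
LOAD_CONST → push 9. Stack: [-7, 9]
BINARY_OP + → -7 + 9 = 2. Stack: [2]
STORE_FAST t → t=2. Stack: []
LOAD_CONST → push 6. Stack: [6]
LOAD_FAST u → push 0. Stack: [6, 0]
BINARY_OP * → 6 * 0 = 0. Stack: [0]
STORE_FAST z → z=0. Stack: []
LOAD_FAST t → push 2. Stack: [2]
RETURN_VALUE → return 2.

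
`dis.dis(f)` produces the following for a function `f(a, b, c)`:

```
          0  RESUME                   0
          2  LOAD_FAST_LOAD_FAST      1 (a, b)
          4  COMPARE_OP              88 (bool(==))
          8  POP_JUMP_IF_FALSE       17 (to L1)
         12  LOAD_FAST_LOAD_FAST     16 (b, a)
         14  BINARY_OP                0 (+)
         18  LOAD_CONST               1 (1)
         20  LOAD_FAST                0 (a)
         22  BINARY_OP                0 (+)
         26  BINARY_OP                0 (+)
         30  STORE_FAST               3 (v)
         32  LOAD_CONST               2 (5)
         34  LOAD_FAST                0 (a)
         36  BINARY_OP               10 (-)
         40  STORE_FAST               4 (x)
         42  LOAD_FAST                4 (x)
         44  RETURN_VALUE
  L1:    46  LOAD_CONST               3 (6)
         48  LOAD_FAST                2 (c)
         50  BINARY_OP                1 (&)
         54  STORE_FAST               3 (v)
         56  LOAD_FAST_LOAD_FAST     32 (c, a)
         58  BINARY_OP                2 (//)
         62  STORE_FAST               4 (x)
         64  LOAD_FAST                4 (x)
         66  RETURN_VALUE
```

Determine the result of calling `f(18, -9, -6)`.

LOAD_FAST_LOAD_FAST a,b → push 18,-9. Stack: [18, -9]
COMPARE_OP bool(==) → 18 vs -9 = False. Stack: [False]
POP_JUMP_IF_FALSE → pop False; jump. Stack: []
LOAD_CONST → push 6. Stack: [6]
LOAD_FAST c → push -6. Stack: [6, -6]
BINARY_OP & → 6 & -6 = 2. Stack: [2]
STORE_FAST v → v=2. Stack: []
LOAD_FAST_LOAD_FAST c,a → push -6,18. Stack: [-6, 18]
BINARY_OP // → -6 // 18 = -1. Stack: [-1]
STORE_FAST x → x=-1. Stack: []
LOAD_FAST x → push -1. Stack: [-1]
RETURN_VALUE → return -1.

-1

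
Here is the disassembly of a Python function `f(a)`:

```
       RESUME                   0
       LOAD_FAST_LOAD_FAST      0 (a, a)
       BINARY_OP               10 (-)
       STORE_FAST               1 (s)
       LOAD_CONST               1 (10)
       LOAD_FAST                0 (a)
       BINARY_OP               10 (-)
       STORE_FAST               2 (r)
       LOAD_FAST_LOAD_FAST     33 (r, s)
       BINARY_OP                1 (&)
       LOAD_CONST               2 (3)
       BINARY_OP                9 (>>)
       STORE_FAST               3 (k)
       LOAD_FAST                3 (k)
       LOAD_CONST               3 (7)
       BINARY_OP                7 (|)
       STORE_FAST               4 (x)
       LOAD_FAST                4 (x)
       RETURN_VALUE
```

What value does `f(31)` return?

LOAD_FAST_LOAD_FAST a,a → push 31,31. Stack: [31, 31]
BINARY_OP - → 31 - 31 = 0. Stack: [0]
STORE_FAST s → s=0. Stack: []
LOAD_CONST → push 10. Stack: [10]
LOAD_FAST a → push 31. Stack: [10, 31]
BINARY_OP - → 10 - 31 = -21. Stack: [-21]
STORE_FAST r → r=-21. Stack: []
LOAD_FAST_LOAD_FAST r,s → push -21,0. Stack: [-21, 0]
BINARY_OP & → -21 & 0 = 0. Stack: [0]
LOAD_CONST → push 3. Stack: [0, 3]
BINARY_OP >> → 0 >> 3 = 0. Stack: [0]
STORE_FAST k → k=0. Stack: []
LOAD_FAST k → push 0. Stack: [0]
LOAD_CONST → push 7. Stack: [0, 7]
BINARY_OP | → 0 | 7 = 7. Stack: [7]
STORE_FAST x → x=7. Stack: []
LOAD_FAST x → push 7. Stack: [7]
RETURN_VALUE → return 7.

7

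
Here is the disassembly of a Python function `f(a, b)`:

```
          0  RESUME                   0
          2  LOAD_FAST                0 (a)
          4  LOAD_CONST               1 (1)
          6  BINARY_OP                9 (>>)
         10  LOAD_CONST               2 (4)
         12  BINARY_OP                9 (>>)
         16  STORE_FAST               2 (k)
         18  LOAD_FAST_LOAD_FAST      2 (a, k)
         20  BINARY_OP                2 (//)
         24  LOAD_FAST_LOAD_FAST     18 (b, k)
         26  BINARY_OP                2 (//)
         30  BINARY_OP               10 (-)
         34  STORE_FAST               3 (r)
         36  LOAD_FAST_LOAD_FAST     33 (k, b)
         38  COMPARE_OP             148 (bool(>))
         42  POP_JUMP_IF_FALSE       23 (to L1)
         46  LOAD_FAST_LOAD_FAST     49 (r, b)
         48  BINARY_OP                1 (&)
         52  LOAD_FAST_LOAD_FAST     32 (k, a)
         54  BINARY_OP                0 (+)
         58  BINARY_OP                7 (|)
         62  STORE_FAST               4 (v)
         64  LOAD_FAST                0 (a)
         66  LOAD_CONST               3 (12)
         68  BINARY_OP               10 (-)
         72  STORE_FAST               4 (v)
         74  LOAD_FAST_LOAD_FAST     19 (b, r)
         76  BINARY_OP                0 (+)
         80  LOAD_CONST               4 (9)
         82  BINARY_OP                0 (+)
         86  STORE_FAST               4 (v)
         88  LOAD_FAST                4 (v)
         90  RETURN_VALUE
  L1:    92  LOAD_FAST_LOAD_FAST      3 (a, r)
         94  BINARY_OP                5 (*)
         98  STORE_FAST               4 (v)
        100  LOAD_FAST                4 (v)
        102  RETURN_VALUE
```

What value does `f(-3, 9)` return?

-36

LOAD_FAST a → push -3. Stack: [-3]
LOAD_CONST → push 1. Stack: [-3, 1]
BINARY_OP >> → -3 >> 1 = -2. Stack: [-2]
LOAD_CONST → push 4. Stack: [-2, 4]
BINARY_OP >> → -2 >> 4 = -1. Stack: [-1]
STORE_FAST k → k=-1. Stack: []
LOAD_FAST_LOAD_FAST a,k → push -3,-1. Stack: [-3, -1]
BINARY_OP // → -3 // -1 = 3. Stack: [3]
LOAD_FAST_LOAD_FAST b,k → push 9,-1. Stack: [3, 9, -1]
BINARY_OP // → 9 // -1 = -9. Stack: [3, -9]
BINARY_OP - → 3 - -9 = 12. Stack: [12]
STORE_FAST r → r=12. Stack: []
LOAD_FAST_LOAD_FAST k,b → push -1,9. Stack: [-1, 9]
COMPARE_OP bool(>) → -1 vs 9 = False. Stack: [False]
POP_JUMP_IF_FALSE → pop False; jump. Stack: []
LOAD_FAST_LOAD_FAST a,r → push -3,12. Stack: [-3, 12]
BINARY_OP * → -3 * 12 = -36. Stack: [-36]
STORE_FAST v → v=-36. Stack: []
LOAD_FAST v → push -36. Stack: [-36]
RETURN_VALUE → return -36.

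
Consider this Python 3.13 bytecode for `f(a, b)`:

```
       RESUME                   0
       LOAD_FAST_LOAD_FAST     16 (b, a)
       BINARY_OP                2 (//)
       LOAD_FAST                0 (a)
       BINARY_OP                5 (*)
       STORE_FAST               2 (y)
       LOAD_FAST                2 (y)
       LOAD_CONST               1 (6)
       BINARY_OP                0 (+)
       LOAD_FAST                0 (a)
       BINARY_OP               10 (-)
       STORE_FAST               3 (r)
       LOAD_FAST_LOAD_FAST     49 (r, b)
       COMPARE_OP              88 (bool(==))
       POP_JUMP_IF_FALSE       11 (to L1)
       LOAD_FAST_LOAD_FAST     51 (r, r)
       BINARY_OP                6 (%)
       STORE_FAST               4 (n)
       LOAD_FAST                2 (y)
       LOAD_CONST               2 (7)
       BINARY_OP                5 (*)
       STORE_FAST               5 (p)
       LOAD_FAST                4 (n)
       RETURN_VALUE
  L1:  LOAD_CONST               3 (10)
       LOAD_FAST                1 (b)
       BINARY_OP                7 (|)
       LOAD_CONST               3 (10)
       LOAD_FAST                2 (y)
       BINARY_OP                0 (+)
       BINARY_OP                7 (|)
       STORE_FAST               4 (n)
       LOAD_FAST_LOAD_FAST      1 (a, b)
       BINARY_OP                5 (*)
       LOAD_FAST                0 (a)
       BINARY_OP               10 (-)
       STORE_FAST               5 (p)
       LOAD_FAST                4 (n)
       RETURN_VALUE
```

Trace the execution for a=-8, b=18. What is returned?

LOAD_FAST_LOAD_FAST b,a → push 18,-8. Stack: [18, -8]
BINARY_OP // → 18 // -8 = -3. Stack: [-3]
LOAD_FAST a → push -8. Stack: [-3, -8]
BINARY_OP * → -3 * -8 = 24. Stack: [24]
STORE_FAST y → y=24. Stack: []
LOAD_FAST y → push 24. Stack: [24]
LOAD_CONST → push 6. Stack: [24, 6]
BINARY_OP + → 24 + 6 = 30. Stack: [30]
LOAD_FAST a → push -8. Stack: [30, -8]
BINARY_OP - → 30 - -8 = 38. Stack: [38]
STORE_FAST r → r=38. Stack: []
LOAD_FAST_LOAD_FAST r,b → push 38,18. Stack: [38, 18]
COMPARE_OP bool(==) → 38 vs 18 = False. Stack: [False]
POP_JUMP_IF_FALSE → pop False; jump. Stack: []
LOAD_CONST → push 10. Stack: [10]
LOAD_FAST b → push 18. Stack: [10, 18]
BINARY_OP | → 10 | 18 = 26. Stack: [26]
LOAD_CONST → push 10. Stack: [26, 10]
LOAD_FAST y → push 24. Stack: [26, 10, 24]
BINARY_OP + → 10 + 24 = 34. Stack: [26, 34]
BINARY_OP | → 26 | 34 = 58. Stack: [58]
STORE_FAST n → n=58. Stack: []
LOAD_FAST_LOAD_FAST a,b → push -8,18. Stack: [-8, 18]
BINARY_OP * → -8 * 18 = -144. Stack: [-144]
LOAD_FAST a → push -8. Stack: [-144, -8]
BINARY_OP - → -144 - -8 = -136. Stack: [-136]
STORE_FAST p → p=-136. Stack: []
LOAD_FAST n → push 58. Stack: [58]
RETURN_VALUE → return 58.

58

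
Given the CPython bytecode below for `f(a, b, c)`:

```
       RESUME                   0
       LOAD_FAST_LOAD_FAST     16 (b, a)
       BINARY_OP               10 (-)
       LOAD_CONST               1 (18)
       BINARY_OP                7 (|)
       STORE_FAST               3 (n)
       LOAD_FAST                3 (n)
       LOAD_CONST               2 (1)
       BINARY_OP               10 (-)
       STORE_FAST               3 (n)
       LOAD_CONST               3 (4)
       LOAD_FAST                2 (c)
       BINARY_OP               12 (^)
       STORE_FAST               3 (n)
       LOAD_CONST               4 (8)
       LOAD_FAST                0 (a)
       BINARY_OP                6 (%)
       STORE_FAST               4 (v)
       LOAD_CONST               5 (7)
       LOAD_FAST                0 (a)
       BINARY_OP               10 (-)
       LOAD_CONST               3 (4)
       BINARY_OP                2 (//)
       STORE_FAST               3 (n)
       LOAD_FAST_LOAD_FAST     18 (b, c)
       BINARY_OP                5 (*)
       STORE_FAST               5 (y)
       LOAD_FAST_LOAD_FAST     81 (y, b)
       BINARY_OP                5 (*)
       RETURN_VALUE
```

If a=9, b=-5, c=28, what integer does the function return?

LOAD_FAST_LOAD_FAST b,a → push -5,9. Stack: [-5, 9]
BINARY_OP - → -5 - 9 = -14. Stack: [-14]
LOAD_CONST → push 18. Stack: [-14, 18]
BINARY_OP | → -14 | 18 = -14. Stack: [-14]
STORE_FAST n → n=-14. Stack: []
LOAD_FAST n → push -14. Stack: [-14]
LOAD_CONST → push 1. Stack: [-14, 1]
BINARY_OP - → -14 - 1 = -15. Stack: [-15]
STORE_FAST n → n=-15. Stack: []
LOAD_CONST → push 4. Stack: [4]
LOAD_FAST c → push 28. Stack: [4, 28]
BINARY_OP ^ → 4 ^ 28 = 24. Stack: [24]
STORE_FAST n → n=24. Stack: []
LOAD_CONST → push 8. Stack: [8]
LOAD_FAST a → push 9. Stack: [8, 9]
BINARY_OP % → 8 % 9 = 8. Stack: [8]
STORE_FAST v → v=8. Stack: []
LOAD_CONST → push 7. Stack: [7]
LOAD_FAST a → push 9. Stack: [7, 9]
BINARY_OP - → 7 - 9 = -2. Stack: [-2]
LOAD_CONST → push 4. Stack: [-2, 4]
BINARY_OP // → -2 // 4 = -1. Stack: [-1]
STORE_FAST n → n=-1. Stack: []
LOAD_FAST_LOAD_FAST b,c → push -5,28. Stack: [-5, 28]
BINARY_OP * → -5 * 28 = -140. Stack: [-140]
STORE_FAST y → y=-140. Stack: []
LOAD_FAST_LOAD_FAST y,b → push -140,-5. Stack: [-140, -5]
BINARY_OP * → -140 * -5 = 700. Stack: [700]
RETURN_VALUE → return 700.

700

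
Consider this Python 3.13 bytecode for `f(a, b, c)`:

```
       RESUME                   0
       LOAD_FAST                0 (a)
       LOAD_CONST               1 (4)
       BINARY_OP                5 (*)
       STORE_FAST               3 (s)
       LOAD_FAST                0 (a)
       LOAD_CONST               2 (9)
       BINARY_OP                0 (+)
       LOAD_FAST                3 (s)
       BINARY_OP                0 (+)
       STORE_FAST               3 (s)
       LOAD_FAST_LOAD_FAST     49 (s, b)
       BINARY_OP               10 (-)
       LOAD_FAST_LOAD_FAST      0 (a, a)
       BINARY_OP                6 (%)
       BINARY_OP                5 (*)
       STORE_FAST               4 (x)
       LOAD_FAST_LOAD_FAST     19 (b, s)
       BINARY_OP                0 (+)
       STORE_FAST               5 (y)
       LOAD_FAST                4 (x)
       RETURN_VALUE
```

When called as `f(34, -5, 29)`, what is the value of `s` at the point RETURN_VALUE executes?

179

LOAD_FAST a → push 34. Stack: [34]
LOAD_CONST → push 4. Stack: [34, 4]
BINARY_OP * → 34 * 4 = 136. Stack: [136]
STORE_FAST s → s=136. Stack: []
LOAD_FAST a → push 34. Stack: [34]
LOAD_CONST → push 9. Stack: [34, 9]
BINARY_OP + → 34 + 9 = 43. Stack: [43]
LOAD_FAST s → push 136. Stack: [43, 136]
BINARY_OP + → 43 + 136 = 179. Stack: [179]
STORE_FAST s → s=179. Stack: []
LOAD_FAST_LOAD_FAST s,b → push 179,-5. Stack: [179, -5]
BINARY_OP - → 179 - -5 = 184. Stack: [184]
LOAD_FAST_LOAD_FAST a,a → push 34,34. Stack: [184, 34, 34]
BINARY_OP % → 34 % 34 = 0. Stack: [184, 0]
BINARY_OP * → 184 * 0 = 0. Stack: [0]
STORE_FAST x → x=0. Stack: []
LOAD_FAST_LOAD_FAST b,s → push -5,179. Stack: [-5, 179]
BINARY_OP + → -5 + 179 = 174. Stack: [174]
STORE_FAST y → y=174. Stack: []
LOAD_FAST x → push 0. Stack: [0]
RETURN_VALUE → return 0.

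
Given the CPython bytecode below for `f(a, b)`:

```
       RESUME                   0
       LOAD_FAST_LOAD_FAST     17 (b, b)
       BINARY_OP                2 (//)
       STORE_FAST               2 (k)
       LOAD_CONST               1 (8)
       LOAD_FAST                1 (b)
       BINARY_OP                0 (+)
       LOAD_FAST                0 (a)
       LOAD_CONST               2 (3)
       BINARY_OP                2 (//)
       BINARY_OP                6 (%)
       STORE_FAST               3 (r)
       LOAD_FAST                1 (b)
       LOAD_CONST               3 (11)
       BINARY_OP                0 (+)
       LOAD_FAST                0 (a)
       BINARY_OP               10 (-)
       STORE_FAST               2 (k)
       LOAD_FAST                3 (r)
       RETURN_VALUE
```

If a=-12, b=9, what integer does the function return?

-3

LOAD_FAST_LOAD_FAST b,b → push 9,9. Stack: [9, 9]
BINARY_OP // → 9 // 9 = 1. Stack: [1]
STORE_FAST k → k=1. Stack: []
LOAD_CONST → push 8. Stack: [8]
LOAD_FAST b → push 9. Stack: [8, 9]
BINARY_OP + → 8 + 9 = 17. Stack: [17]
LOAD_FAST a → push -12. Stack: [17, -12]
LOAD_CONST → push 3. Stack: [17, -12, 3]
BINARY_OP // → -12 // 3 = -4. Stack: [17, -4]
BINARY_OP % → 17 % -4 = -3. Stack: [-3]
STORE_FAST r → r=-3. Stack: []
LOAD_FAST b → push 9. Stack: [9]
LOAD_CONST → push 11. Stack: [9, 11]
BINARY_OP + → 9 + 11 = 20. Stack: [20]
LOAD_FAST a → push -12. Stack: [20, -12]
BINARY_OP - → 20 - -12 = 32. Stack: [32]
STORE_FAST k → k=32. Stack: []
LOAD_FAST r → push -3. Stack: [-3]
RETURN_VALUE → return -3.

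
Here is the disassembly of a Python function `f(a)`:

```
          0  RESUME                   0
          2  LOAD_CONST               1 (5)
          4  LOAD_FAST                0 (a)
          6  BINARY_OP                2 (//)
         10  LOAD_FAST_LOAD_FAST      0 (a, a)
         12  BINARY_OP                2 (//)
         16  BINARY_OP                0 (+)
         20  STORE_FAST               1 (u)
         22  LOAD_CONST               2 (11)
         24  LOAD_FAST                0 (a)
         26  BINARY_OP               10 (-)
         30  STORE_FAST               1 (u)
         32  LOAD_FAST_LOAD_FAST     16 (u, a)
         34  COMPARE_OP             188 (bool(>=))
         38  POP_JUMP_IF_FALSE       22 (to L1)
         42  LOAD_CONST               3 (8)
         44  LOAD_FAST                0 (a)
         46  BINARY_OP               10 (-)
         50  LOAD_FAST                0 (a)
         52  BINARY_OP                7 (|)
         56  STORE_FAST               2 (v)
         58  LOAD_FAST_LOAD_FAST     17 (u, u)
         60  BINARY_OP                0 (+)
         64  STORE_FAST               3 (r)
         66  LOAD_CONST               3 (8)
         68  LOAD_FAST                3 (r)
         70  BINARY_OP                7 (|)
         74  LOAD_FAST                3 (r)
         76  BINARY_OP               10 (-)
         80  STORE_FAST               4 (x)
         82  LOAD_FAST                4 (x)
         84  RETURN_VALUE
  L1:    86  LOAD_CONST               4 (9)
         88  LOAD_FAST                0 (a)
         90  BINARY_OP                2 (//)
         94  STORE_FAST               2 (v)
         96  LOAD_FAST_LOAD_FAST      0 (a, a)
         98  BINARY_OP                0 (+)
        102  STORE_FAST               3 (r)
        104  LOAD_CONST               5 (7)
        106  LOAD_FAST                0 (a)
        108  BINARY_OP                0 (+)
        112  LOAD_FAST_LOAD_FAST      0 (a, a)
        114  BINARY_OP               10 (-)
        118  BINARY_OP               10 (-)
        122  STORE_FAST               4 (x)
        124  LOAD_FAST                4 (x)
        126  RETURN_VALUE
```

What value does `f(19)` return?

LOAD_CONST → push 5. Stack: [5]
LOAD_FAST a → push 19. Stack: [5, 19]
BINARY_OP // → 5 // 19 = 0. Stack: [0]
LOAD_FAST_LOAD_FAST a,a → push 19,19. Stack: [0, 19, 19]
BINARY_OP // → 19 // 19 = 1. Stack: [0, 1]
BINARY_OP + → 0 + 1 = 1. Stack: [1]
STORE_FAST u → u=1. Stack: []
LOAD_CONST → push 11. Stack: [11]
LOAD_FAST a → push 19. Stack: [11, 19]
BINARY_OP - → 11 - 19 = -8. Stack: [-8]
STORE_FAST u → u=-8. Stack: []
LOAD_FAST_LOAD_FAST u,a → push -8,19. Stack: [-8, 19]
COMPARE_OP bool(>=) → -8 vs 19 = False. Stack: [False]
POP_JUMP_IF_FALSE → pop False; jump. Stack: []
LOAD_CONST → push 9. Stack: [9]
LOAD_FAST a → push 19. Stack: [9, 19]
BINARY_OP // → 9 // 19 = 0. Stack: [0]
STORE_FAST v → v=0. Stack: []
LOAD_FAST_LOAD_FAST a,a → push 19,19. Stack: [19, 19]
BINARY_OP + → 19 + 19 = 38. Stack: [38]
STORE_FAST r → r=38. Stack: []
LOAD_CONST → push 7. Stack: [7]
LOAD_FAST a → push 19. Stack: [7, 19]
BINARY_OP + → 7 + 19 = 26. Stack: [26]
LOAD_FAST_LOAD_FAST a,a → push 19,19. Stack: [26, 19, 19]
BINARY_OP - → 19 - 19 = 0. Stack: [26, 0]
BINARY_OP - → 26 - 0 = 26. Stack: [26]
STORE_FAST x → x=26. Stack: []
LOAD_FAST x → push 26. Stack: [26]
RETURN_VALUE → return 26.

26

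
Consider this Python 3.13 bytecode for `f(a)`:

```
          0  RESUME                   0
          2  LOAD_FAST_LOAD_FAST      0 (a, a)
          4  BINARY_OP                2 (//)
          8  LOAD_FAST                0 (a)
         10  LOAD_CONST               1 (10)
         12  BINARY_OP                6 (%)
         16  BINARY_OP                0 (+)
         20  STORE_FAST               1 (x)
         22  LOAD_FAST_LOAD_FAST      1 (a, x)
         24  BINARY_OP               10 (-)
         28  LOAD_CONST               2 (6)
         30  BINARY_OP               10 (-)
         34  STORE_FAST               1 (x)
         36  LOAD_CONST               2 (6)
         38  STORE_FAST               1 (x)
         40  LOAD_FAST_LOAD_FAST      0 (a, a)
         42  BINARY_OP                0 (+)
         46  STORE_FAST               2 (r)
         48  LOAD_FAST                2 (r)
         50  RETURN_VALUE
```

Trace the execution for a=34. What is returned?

LOAD_FAST_LOAD_FAST a,a → push 34,34. Stack: [34, 34]
BINARY_OP // → 34 // 34 = 1. Stack: [1]
LOAD_FAST a → push 34. Stack: [1, 34]
LOAD_CONST → push 10. Stack: [1, 34, 10]
BINARY_OP % → 34 % 10 = 4. Stack: [1, 4]
BINARY_OP + → 1 + 4 = 5. Stack: [5]
STORE_FAST x → x=5. Stack: []
LOAD_FAST_LOAD_FAST a,x → push 34,5. Stack: [34, 5]
BINARY_OP - → 34 - 5 = 29. Stack: [29]
LOAD_CONST → push 6. Stack: [29, 6]
BINARY_OP - → 29 - 6 = 23. Stack: [23]
STORE_FAST x → x=23. Stack: []
LOAD_CONST → push 6. Stack: [6]
STORE_FAST x → x=6. Stack: []
LOAD_FAST_LOAD_FAST a,a → push 34,34. Stack: [34, 34]
BINARY_OP + → 34 + 34 = 68. Stack: [68]
STORE_FAST r → r=68. Stack: []
LOAD_FAST r → push 68. Stack: [68]
RETURN_VALUE → return 68.

68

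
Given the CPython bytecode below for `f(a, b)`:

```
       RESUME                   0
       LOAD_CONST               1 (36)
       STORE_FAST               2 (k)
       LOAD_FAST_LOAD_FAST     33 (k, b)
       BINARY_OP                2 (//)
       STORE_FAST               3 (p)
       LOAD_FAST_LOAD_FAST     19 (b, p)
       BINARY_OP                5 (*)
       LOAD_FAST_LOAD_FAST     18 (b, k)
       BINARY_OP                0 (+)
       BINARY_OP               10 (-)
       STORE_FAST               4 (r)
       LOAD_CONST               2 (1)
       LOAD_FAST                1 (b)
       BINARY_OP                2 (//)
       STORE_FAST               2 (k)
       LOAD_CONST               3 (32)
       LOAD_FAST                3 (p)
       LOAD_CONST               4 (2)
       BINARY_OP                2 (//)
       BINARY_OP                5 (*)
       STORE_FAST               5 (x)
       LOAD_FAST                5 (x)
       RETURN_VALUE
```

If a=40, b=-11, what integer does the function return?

-64

LOAD_CONST → push 36. Stack: [36]
STORE_FAST k → k=36. Stack: []
LOAD_FAST_LOAD_FAST k,b → push 36,-11. Stack: [36, -11]
BINARY_OP // → 36 // -11 = -4. Stack: [-4]
STORE_FAST p → p=-4. Stack: []
LOAD_FAST_LOAD_FAST b,p → push -11,-4. Stack: [-11, -4]
BINARY_OP * → -11 * -4 = 44. Stack: [44]
LOAD_FAST_LOAD_FAST b,k → push -11,36. Stack: [44, -11, 36]
BINARY_OP + → -11 + 36 = 25. Stack: [44, 25]
BINARY_OP - → 44 - 25 = 19. Stack: [19]
STORE_FAST r → r=19. Stack: []
LOAD_CONST → push 1. Stack: [1]
LOAD_FAST b → push -11. Stack: [1, -11]
BINARY_OP // → 1 // -11 = -1. Stack: [-1]
STORE_FAST k → k=-1. Stack: []
LOAD_CONST → push 32. Stack: [32]
LOAD_FAST p → push -4. Stack: [32, -4]
LOAD_CONST → push 2. Stack: [32, -4, 2]
BINARY_OP // → -4 // 2 = -2. Stack: [32, -2]
BINARY_OP * → 32 * -2 = -64. Stack: [-64]
STORE_FAST x → x=-64. Stack: []
LOAD_FAST x → push -64. Stack: [-64]
RETURN_VALUE → return -64.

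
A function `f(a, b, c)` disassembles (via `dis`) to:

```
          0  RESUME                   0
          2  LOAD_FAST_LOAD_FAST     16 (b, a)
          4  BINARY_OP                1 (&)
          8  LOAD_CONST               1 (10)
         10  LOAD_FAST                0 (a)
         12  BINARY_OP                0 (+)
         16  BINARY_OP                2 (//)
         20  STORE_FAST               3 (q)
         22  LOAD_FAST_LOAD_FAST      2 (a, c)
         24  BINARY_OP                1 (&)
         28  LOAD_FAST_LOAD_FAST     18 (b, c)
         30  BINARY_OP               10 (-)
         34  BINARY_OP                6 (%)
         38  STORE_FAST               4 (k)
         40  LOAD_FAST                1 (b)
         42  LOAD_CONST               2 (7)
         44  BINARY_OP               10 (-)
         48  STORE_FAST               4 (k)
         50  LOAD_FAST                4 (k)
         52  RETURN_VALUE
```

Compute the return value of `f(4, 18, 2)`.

LOAD_FAST_LOAD_FAST b,a → push 18,4. Stack: [18, 4]
BINARY_OP & → 18 & 4 = 0. Stack: [0]
LOAD_CONST → push 10. Stack: [0, 10]
LOAD_FAST a → push 4. Stack: [0, 10, 4]
BINARY_OP + → 10 + 4 = 14. Stack: [0, 14]
BINARY_OP // → 0 // 14 = 0. Stack: [0]
STORE_FAST q → q=0. Stack: []
LOAD_FAST_LOAD_FAST a,c → push 4,2. Stack: [4, 2]
BINARY_OP & → 4 & 2 = 0. Stack: [0]
LOAD_FAST_LOAD_FAST b,c → push 18,2. Stack: [0, 18, 2]
BINARY_OP - → 18 - 2 = 16. Stack: [0, 16]
BINARY_OP % → 0 % 16 = 0. Stack: [0]
STORE_FAST k → k=0. Stack: []
LOAD_FAST b → push 18. Stack: [18]
LOAD_CONST → push 7. Stack: [18, 7]
BINARY_OP - → 18 - 7 = 11. Stack: [11]
STORE_FAST k → k=11. Stack: []
LOAD_FAST k → push 11. Stack: [11]
RETURN_VALUE → return 11.

11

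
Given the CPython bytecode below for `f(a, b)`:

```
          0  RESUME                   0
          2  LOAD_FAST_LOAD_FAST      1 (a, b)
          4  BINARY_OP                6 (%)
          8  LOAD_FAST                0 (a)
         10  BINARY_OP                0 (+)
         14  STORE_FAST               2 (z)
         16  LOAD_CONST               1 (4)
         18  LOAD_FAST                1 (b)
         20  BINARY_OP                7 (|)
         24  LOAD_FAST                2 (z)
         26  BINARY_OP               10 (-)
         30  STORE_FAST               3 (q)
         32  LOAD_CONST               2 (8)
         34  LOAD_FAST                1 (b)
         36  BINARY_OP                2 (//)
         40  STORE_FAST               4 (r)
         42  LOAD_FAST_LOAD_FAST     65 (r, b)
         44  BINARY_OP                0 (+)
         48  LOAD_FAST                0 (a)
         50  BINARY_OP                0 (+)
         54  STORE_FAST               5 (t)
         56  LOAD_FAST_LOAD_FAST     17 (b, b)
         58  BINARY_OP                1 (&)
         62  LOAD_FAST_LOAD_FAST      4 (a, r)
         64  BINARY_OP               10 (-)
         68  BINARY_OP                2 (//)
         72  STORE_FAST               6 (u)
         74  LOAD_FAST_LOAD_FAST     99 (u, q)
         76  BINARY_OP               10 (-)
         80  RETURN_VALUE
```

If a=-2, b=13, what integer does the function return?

LOAD_FAST_LOAD_FAST a,b → push -2,13. Stack: [-2, 13]
BINARY_OP % → -2 % 13 = 11. Stack: [11]
LOAD_FAST a → push -2. Stack: [11, -2]
BINARY_OP + → 11 + -2 = 9. Stack: [9]
STORE_FAST z → z=9. Stack: []
LOAD_CONST → push 4. Stack: [4]
LOAD_FAST b → push 13. Stack: [4, 13]
BINARY_OP | → 4 | 13 = 13. Stack: [13]
LOAD_FAST z → push 9. Stack: [13, 9]
BINARY_OP - → 13 - 9 = 4. Stack: [4]
STORE_FAST q → q=4. Stack: []
LOAD_CONST → push 8. Stack: [8]
LOAD_FAST b → push 13. Stack: [8, 13]
BINARY_OP // → 8 // 13 = 0. Stack: [0]
STORE_FAST r → r=0. Stack: []
LOAD_FAST_LOAD_FAST r,b → push 0,13. Stack: [0, 13]
BINARY_OP + → 0 + 13 = 13. Stack: [13]
LOAD_FAST a → push -2. Stack: [13, -2]
BINARY_OP + → 13 + -2 = 11. Stack: [11]
STORE_FAST t → t=11. Stack: []
LOAD_FAST_LOAD_FAST b,b → push 13,13. Stack: [13, 13]
BINARY_OP & → 13 & 13 = 13. Stack: [13]
LOAD_FAST_LOAD_FAST a,r → push -2,0. Stack: [13, -2, 0]
BINARY_OP - → -2 - 0 = -2. Stack: [13, -2]
BINARY_OP // → 13 // -2 = -7. Stack: [-7]
STORE_FAST u → u=-7. Stack: []
LOAD_FAST_LOAD_FAST u,q → push -7,4. Stack: [-7, 4]
BINARY_OP - → -7 - 4 = -11. Stack: [-11]
RETURN_VALUE → return -11.

-11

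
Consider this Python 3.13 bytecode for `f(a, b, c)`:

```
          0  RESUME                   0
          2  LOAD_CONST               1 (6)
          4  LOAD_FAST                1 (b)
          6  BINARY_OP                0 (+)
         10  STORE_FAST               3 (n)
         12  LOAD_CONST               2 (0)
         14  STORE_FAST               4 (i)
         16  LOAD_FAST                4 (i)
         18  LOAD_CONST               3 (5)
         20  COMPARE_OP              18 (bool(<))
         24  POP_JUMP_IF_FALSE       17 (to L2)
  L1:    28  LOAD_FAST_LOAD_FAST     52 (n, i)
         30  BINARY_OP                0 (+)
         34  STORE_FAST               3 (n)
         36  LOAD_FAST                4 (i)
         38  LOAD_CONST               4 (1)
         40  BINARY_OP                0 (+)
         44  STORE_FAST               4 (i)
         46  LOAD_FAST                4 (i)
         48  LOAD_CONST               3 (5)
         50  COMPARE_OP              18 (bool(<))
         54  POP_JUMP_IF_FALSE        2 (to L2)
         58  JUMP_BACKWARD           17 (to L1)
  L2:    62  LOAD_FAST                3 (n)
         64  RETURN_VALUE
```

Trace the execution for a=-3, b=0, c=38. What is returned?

16

LOAD_CONST → push 6
LOAD_FAST b → push 0
BINARY_OP + → 6 + 0 = 6
STORE_FAST n → n=6
LOAD_CONST → push 0
STORE_FAST i → i=0
LOAD_FAST i → push 0
LOAD_CONST → push 5
COMPARE_OP bool(<) → 0 vs 5 = True
POP_JUMP_IF_FALSE → pop True; no jump
LOAD_FAST_LOAD_FAST n,i → push 6,0
BINARY_OP + → 6 + 0 = 6
STORE_FAST n → n=6
LOAD_FAST i → push 0
LOAD_CONST → push 1
BINARY_OP + → 0 + 1 = 1
STORE_FAST i → i=1
LOAD_FAST i → push 1
LOAD_CONST → push 5
COMPARE_OP bool(<) → 1 vs 5 = True
POP_JUMP_IF_FALSE → pop True; no jump
LOAD_FAST_LOAD_FAST n,i → push 6,1
BINARY_OP + → 6 + 1 = 7
STORE_FAST n → n=7
LOAD_FAST i → push 1
LOAD_CONST → push 1
BINARY_OP + → 1 + 1 = 2
STORE_FAST i → i=2
LOAD_FAST i → push 2
LOAD_CONST → push 5
COMPARE_OP bool(<) → 2 vs 5 = True
POP_JUMP_IF_FALSE → pop True; no jump
LOAD_FAST_LOAD_FAST n,i → push 7,2
BINARY_OP + → 7 + 2 = 9
STORE_FAST n → n=9
LOAD_FAST i → push 2
LOAD_CONST → push 1
BINARY_OP + → 2 + 1 = 3
STORE_FAST i → i=3
LOAD_FAST i → push 3
LOAD_CONST → push 5
COMPARE_OP bool(<) → 3 vs 5 = True
POP_JUMP_IF_FALSE → pop True; no jump
LOAD_FAST_LOAD_FAST n,i → push 9,3
BINARY_OP + → 9 + 3 = 12
STORE_FAST n → n=12
LOAD_FAST i → push 3
LOAD_CONST → push 1
BINARY_OP + → 3 + 1 = 4
STORE_FAST i → i=4
LOAD_FAST i → push 4
LOAD_CONST → push 5
COMPARE_OP bool(<) → 4 vs 5 = True
POP_JUMP_IF_FALSE → pop True; no jump
LOAD_FAST_LOAD_FAST n,i → push 12,4
BINARY_OP + → 12 + 4 = 16
STORE_FAST n → n=16
LOAD_FAST i → push 4
LOAD_CONST → push 1
BINARY_OP + → 4 + 1 = 5
STORE_FAST i → i=5
LOAD_FAST i → push 5
LOAD_CONST → push 5
COMPARE_OP bool(<) → 5 vs 5 = False
POP_JUMP_IF_FALSE → pop False; jump
LOAD_FAST n → push 16
RETURN_VALUE → return 16.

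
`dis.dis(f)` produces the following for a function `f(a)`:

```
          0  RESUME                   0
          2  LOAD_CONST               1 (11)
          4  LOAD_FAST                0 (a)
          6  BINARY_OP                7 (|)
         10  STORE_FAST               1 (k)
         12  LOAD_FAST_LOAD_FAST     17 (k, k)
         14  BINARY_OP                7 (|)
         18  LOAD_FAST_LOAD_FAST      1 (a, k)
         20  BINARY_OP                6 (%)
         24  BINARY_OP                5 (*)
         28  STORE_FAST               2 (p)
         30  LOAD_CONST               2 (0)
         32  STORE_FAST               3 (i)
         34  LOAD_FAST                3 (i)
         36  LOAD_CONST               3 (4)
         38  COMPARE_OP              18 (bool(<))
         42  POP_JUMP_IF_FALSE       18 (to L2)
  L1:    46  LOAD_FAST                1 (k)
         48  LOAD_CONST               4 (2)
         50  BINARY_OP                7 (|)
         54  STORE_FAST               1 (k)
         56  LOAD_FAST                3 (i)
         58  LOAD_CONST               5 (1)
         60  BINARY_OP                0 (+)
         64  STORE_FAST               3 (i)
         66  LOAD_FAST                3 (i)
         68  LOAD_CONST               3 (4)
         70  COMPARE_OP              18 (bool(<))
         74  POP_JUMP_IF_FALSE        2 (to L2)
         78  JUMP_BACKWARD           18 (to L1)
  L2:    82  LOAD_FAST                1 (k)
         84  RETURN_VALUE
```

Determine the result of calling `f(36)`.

47

LOAD_CONST → push 11. Stack: [11]
LOAD_FAST a → push 36. Stack: [11, 36]
BINARY_OP | → 11 | 36 = 47. Stack: [47]
STORE_FAST k → k=47. Stack: []
LOAD_FAST_LOAD_FAST k,k → push 47,47. Stack: [47, 47]
BINARY_OP | → 47 | 47 = 47. Stack: [47]
LOAD_FAST_LOAD_FAST a,k → push 36,47. Stack: [47, 36, 47]
BINARY_OP % → 36 % 47 = 36. Stack: [47, 36]
BINARY_OP * → 47 * 36 = 1692. Stack: [1692]
STORE_FAST p → p=1692. Stack: []
LOAD_CONST → push 0. Stack: [0]
STORE_FAST i → i=0. Stack: []
LOAD_FAST i → push 0. Stack: [0]
LOAD_CONST → push 4. Stack: [0, 4]
COMPARE_OP bool(<) → 0 vs 4 = True. Stack: [True]
POP_JUMP_IF_FALSE → pop True; no jump. Stack: []
LOAD_FAST k → push 47. Stack: [47]
LOAD_CONST → push 2. Stack: [47, 2]
BINARY_OP | → 47 | 2 = 47. Stack: [47]
STORE_FAST k → k=47. Stack: []
LOAD_FAST i → push 0. Stack: [0]
LOAD_CONST → push 1. Stack: [0, 1]
BINARY_OP + → 0 + 1 = 1. Stack: [1]
STORE_FAST i → i=1. Stack: []
LOAD_FAST i → push 1. Stack: [1]
LOAD_CONST → push 4. Stack: [1, 4]
COMPARE_OP bool(<) → 1 vs 4 = True. Stack: [True]
POP_JUMP_IF_FALSE → pop True; no jump. Stack: []
LOAD_FAST k → push 47. Stack: [47]
LOAD_CONST → push 2. Stack: [47, 2]
BINARY_OP | → 47 | 2 = 47. Stack: [47]
STORE_FAST k → k=47. Stack: []
LOAD_FAST i → push 1. Stack: [1]
LOAD_CONST → push 1. Stack: [1, 1]
BINARY_OP + → 1 + 1 = 2. Stack: [2]
STORE_FAST i → i=2. Stack: []
LOAD_FAST i → push 2. Stack: [2]
LOAD_CONST → push 4. Stack: [2, 4]
COMPARE_OP bool(<) → 2 vs 4 = True. Stack: [True]
POP_JUMP_IF_FALSE → pop True; no jump. Stack: []
LOAD_FAST k → push 47. Stack: [47]
LOAD_CONST → push 2. Stack: [47, 2]
BINARY_OP | → 47 | 2 = 47. Stack: [47]
STORE_FAST k → k=47. Stack: []
LOAD_FAST i → push 2. Stack: [2]
LOAD_CONST → push 1. Stack: [2, 1]
BINARY_OP + → 2 + 1 = 3. Stack: [3]
STORE_FAST i → i=3. Stack: []
LOAD_FAST i → push 3. Stack: [3]
LOAD_CONST → push 4. Stack: [3, 4]
COMPARE_OP bool(<) → 3 vs 4 = True. Stack: [True]
POP_JUMP_IF_FALSE → pop True; no jump. Stack: []
LOAD_FAST k → push 47. Stack: [47]
LOAD_CONST → push 2. Stack: [47, 2]
BINARY_OP | → 47 | 2 = 47. Stack: [47]
STORE_FAST k → k=47. Stack: []
LOAD_FAST i → push 3. Stack: [3]
LOAD_CONST → push 1. Stack: [3, 1]
BINARY_OP + → 3 + 1 = 4. Stack: [4]
STORE_FAST i → i=4. Stack: []
LOAD_FAST i → push 4. Stack: [4]
LOAD_CONST → push 4. Stack: [4, 4]
COMPARE_OP bool(<) → 4 vs 4 = False. Stack: [False]
POP_JUMP_IF_FALSE → pop False; jump. Stack: []
LOAD_FAST k → push 47. Stack: [47]
RETURN_VALUE → return 47.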